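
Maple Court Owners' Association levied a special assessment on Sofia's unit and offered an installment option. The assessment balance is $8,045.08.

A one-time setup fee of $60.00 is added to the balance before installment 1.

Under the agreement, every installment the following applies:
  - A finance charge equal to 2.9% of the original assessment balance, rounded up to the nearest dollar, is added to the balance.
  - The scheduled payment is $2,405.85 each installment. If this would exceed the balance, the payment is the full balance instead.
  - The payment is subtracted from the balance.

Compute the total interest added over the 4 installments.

$936.00

# | Opening | Interest | Payment | End bal
1 | $8,105.08 | $234.00 | $2,405.85 | $5,933.23
2 | $5,933.23 | $234.00 | $2,405.85 | $3,761.38
3 | $3,761.38 | $234.00 | $2,405.85 | $1,589.53
4 | $1,589.53 | $234.00 | $1,823.53 | $0.00
Total interest: $234.00 + $234.00 + $234.00 + $234.00 = $936.00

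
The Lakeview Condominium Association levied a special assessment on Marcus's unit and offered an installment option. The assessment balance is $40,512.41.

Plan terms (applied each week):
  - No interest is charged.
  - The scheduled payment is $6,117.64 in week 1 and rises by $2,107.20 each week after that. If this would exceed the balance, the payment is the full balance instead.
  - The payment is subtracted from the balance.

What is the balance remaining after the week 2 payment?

$26,169.93

Week 1: opening $40,512.41; payment $6,117.64; balance $34,394.77
Week 2: opening $34,394.77; payment $8,224.84; balance $26,169.93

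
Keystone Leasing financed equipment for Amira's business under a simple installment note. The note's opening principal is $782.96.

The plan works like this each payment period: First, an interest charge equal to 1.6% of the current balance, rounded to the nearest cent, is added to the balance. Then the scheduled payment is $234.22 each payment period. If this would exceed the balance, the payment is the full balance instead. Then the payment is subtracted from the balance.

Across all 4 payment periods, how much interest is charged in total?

# | Opening | Interest | Payment | End bal
1 | $782.96 | $12.53 | $234.22 | $561.27
2 | $561.27 | $8.98 | $234.22 | $336.03
3 | $336.03 | $5.38 | $234.22 | $107.19
4 | $107.19 | $1.72 | $108.91 | $0.00
Total interest: $12.53 + $8.98 + $5.38 + $1.72 = $28.61

$28.61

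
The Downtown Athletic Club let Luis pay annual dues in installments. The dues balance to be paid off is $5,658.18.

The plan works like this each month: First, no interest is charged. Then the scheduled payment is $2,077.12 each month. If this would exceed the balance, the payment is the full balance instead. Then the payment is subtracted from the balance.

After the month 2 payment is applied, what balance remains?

# | Opening | Payment | End bal
1 | $5,658.18 | $2,077.12 | $3,581.06
2 | $3,581.06 | $2,077.12 | $1,503.94

$1,503.94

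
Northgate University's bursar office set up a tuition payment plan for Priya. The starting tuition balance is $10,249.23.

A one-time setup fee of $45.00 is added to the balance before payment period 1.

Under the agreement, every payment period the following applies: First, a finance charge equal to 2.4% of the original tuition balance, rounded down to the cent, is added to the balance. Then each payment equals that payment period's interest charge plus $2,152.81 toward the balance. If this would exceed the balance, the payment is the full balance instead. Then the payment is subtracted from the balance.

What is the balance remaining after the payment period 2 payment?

$5,988.61

# | Opening | Interest | Payment | End bal
1 | $10,294.23 | $245.98 | $2,398.79 | $8,141.42
2 | $8,141.42 | $245.98 | $2,398.79 | $5,988.61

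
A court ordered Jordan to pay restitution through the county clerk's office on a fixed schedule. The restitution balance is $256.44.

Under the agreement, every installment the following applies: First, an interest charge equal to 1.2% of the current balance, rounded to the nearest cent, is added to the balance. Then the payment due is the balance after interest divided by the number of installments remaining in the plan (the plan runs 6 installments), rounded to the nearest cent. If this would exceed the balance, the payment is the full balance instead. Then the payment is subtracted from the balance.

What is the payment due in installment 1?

# | Opening | Interest | Payment | End bal
1 | $256.44 | $3.08 | $43.25 | $216.27

$43.25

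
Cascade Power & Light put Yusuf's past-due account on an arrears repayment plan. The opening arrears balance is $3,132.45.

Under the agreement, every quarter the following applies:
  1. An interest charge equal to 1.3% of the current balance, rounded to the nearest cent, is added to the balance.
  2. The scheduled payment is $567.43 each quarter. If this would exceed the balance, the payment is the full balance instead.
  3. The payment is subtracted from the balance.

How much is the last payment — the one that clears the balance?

$435.11

Quarter 1: opening $3,132.45; interest $40.72 → $3,173.17; payment $567.43; balance $2,605.74
Quarter 2: opening $2,605.74; interest $33.87 → $2,639.61; payment $567.43; balance $2,072.18
Quarter 3: opening $2,072.18; interest $26.94 → $2,099.12; payment $567.43; balance $1,531.69
Quarter 4: opening $1,531.69; interest $19.91 → $1,551.60; payment $567.43; balance $984.17
Quarter 5: opening $984.17; interest $12.79 → $996.96; payment $567.43; balance $429.53
Quarter 6: opening $429.53; interest $5.58 → $435.11; payment $435.11; balance $0.00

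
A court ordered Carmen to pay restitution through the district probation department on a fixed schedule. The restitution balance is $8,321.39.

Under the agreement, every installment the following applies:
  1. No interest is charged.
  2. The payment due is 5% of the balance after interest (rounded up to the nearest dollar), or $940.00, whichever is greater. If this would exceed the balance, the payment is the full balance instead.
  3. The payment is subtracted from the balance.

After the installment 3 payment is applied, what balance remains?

$5,501.39

Installment 1: opening $8,321.39; payment $940.00; balance $7,381.39
Installment 2: opening $7,381.39; payment $940.00; balance $6,441.39
Installment 3: opening $6,441.39; payment $940.00; balance $5,501.39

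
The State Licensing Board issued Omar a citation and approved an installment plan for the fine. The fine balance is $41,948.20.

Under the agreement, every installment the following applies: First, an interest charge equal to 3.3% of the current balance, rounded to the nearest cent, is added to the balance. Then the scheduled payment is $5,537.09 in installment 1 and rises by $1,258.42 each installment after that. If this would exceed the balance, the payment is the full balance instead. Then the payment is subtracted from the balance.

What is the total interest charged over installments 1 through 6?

Installment 1: opening $41,948.20; interest $1,384.29 → $43,332.49; payment $5,537.09; balance $37,795.40
Installment 2: opening $37,795.40; interest $1,247.25 → $39,042.65; payment $6,795.51; balance $32,247.14
Installment 3: opening $32,247.14; interest $1,064.16 → $33,311.30; payment $8,053.93; balance $25,257.37
Installment 4: opening $25,257.37; interest $833.49 → $26,090.86; payment $9,312.35; balance $16,778.51
Installment 5: opening $16,778.51; interest $553.69 → $17,332.20; payment $10,570.77; balance $6,761.43
Installment 6: opening $6,761.43; interest $223.13 → $6,984.56; payment $6,984.56; balance $0.00
Total interest: $1,384.29 + $1,247.25 + $1,064.16 + $833.49 + $553.69 + $223.13 = $5,306.01

$5,306.01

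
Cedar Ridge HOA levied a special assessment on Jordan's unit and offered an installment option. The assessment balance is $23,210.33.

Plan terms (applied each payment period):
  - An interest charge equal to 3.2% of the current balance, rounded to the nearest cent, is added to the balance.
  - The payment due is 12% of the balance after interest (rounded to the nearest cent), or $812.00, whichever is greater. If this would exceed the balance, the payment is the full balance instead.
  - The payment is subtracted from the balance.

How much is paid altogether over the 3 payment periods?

# | Opening | Interest | Payment | End bal
1 | $23,210.33 | $742.73 | $2,874.37 | $21,078.69
2 | $21,078.69 | $674.52 | $2,610.39 | $19,142.82
3 | $19,142.82 | $612.57 | $2,370.65 | $17,384.74
Total paid: $7,855.41

$7,855.41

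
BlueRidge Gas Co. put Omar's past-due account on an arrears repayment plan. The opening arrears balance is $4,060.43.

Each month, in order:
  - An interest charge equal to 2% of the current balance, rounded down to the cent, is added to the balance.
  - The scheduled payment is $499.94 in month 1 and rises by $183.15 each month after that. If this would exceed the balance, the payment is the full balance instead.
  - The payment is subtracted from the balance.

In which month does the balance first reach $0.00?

6

Month 1: $4,060.43 +$81.20 interest = $4,141.63; pay $499.94 → $3,641.69
Month 2: $3,641.69 +$72.83 interest = $3,714.52; pay $683.09 → $3,031.43
Month 3: $3,031.43 +$60.62 interest = $3,092.05; pay $866.24 → $2,225.81
Month 4: $2,225.81 +$44.51 interest = $2,270.32; pay $1,049.39 → $1,220.93
Month 5: $1,220.93 +$24.41 interest = $1,245.34; pay $1,232.54 → $12.80
Month 6: $12.80 +$0.25 interest = $13.05; pay $13.05 → $0.00
Balance reaches $0.00 in month 6.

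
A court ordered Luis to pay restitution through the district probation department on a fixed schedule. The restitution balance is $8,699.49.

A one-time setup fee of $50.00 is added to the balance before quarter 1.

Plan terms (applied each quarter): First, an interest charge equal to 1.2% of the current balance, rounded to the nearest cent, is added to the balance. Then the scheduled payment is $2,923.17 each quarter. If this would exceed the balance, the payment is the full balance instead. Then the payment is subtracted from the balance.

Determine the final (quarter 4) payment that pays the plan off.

$195.42

Quarter 1: $8,749.49 +$104.99 interest = $8,854.48; pay $2,923.17 → $5,931.31
Quarter 2: $5,931.31 +$71.18 interest = $6,002.49; pay $2,923.17 → $3,079.32
Quarter 3: $3,079.32 +$36.95 interest = $3,116.27; pay $2,923.17 → $193.10
Quarter 4: $193.10 +$2.32 interest = $195.42; pay $195.42 → $0.00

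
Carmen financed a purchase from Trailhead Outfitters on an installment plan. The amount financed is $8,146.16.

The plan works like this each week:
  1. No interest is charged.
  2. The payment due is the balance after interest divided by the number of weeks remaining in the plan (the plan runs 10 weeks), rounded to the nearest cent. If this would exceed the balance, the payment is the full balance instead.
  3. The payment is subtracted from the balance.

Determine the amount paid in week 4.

Week 1: $8,146.16 − $814.62 → $7,331.54
Week 2: $7,331.54 − $814.62 → $6,516.92
Week 3: $6,516.92 − $814.62 → $5,702.30
Week 4: $5,702.30 − $814.61 → $4,887.69

$814.61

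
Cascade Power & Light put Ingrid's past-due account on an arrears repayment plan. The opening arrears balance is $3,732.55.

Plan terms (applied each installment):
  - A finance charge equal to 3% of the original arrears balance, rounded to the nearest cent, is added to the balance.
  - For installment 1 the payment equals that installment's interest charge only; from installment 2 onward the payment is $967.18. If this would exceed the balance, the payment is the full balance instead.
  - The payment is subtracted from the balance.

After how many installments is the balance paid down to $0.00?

6

Installment 1: $3,732.55 +$111.98 interest = $3,844.53; pay $111.98 → $3,732.55
Installment 2: $3,732.55 +$111.98 interest = $3,844.53; pay $967.18 → $2,877.35
Installment 3: $2,877.35 +$111.98 interest = $2,989.33; pay $967.18 → $2,022.15
Installment 4: $2,022.15 +$111.98 interest = $2,134.13; pay $967.18 → $1,166.95
Installment 5: $1,166.95 +$111.98 interest = $1,278.93; pay $967.18 → $311.75
Installment 6: $311.75 +$111.98 interest = $423.73; pay $423.73 → $0.00
Balance reaches $0.00 in installment 6.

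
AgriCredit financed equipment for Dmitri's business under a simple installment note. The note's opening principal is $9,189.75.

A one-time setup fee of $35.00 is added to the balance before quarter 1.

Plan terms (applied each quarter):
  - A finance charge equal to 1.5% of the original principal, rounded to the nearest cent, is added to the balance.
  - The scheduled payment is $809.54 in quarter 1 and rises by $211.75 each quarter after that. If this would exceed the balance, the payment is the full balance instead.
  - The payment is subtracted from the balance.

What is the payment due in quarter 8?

$214.02

Quarter 1: $9,224.75 +$137.85 interest = $9,362.60; pay $809.54 → $8,553.06
Quarter 2: $8,553.06 +$137.85 interest = $8,690.91; pay $1,021.29 → $7,669.62
Quarter 3: $7,669.62 +$137.85 interest = $7,807.47; pay $1,233.04 → $6,574.43
Quarter 4: $6,574.43 +$137.85 interest = $6,712.28; pay $1,444.79 → $5,267.49
Quarter 5: $5,267.49 +$137.85 interest = $5,405.34; pay $1,656.54 → $3,748.80
Quarter 6: $3,748.80 +$137.85 interest = $3,886.65; pay $1,868.29 → $2,018.36
Quarter 7: $2,018.36 +$137.85 interest = $2,156.21; pay $2,080.04 → $76.17
Quarter 8: $76.17 +$137.85 interest = $214.02; pay $214.02 → $0.00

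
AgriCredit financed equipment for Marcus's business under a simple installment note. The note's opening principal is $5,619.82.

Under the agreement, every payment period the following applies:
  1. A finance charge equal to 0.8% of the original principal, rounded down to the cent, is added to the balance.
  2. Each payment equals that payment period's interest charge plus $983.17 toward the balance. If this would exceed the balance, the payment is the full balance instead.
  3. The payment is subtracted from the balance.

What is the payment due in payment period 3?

$1,028.12

Payment period 1: $5,619.82 +$44.95 interest = $5,664.77; pay $1,028.12 → $4,636.65
Payment period 2: $4,636.65 +$44.95 interest = $4,681.60; pay $1,028.12 → $3,653.48
Payment period 3: $3,653.48 +$44.95 interest = $3,698.43; pay $1,028.12 → $2,670.31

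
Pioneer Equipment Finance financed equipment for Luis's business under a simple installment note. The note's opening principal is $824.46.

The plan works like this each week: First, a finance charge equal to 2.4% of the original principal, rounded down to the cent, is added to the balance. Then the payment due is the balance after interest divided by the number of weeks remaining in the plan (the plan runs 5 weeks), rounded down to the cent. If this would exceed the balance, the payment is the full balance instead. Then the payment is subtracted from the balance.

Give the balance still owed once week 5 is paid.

Week 1: $824.46 +$19.78 interest = $844.24; pay $168.84 → $675.40
Week 2: $675.40 +$19.78 interest = $695.18; pay $173.79 → $521.39
Week 3: $521.39 +$19.78 interest = $541.17; pay $180.39 → $360.78
Week 4: $360.78 +$19.78 interest = $380.56; pay $190.28 → $190.28
Week 5: $190.28 +$19.78 interest = $210.06; pay $210.06 → $0.00

$0.00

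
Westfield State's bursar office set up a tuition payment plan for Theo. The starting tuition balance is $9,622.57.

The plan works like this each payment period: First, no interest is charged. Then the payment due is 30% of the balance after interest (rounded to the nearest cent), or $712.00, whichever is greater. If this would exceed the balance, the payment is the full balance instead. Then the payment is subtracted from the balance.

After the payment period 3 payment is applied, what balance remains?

Payment period 1: opening $9,622.57; payment $2,886.77; balance $6,735.80
Payment period 2: opening $6,735.80; payment $2,020.74; balance $4,715.06
Payment period 3: opening $4,715.06; payment $1,414.52; balance $3,300.54

$3,300.54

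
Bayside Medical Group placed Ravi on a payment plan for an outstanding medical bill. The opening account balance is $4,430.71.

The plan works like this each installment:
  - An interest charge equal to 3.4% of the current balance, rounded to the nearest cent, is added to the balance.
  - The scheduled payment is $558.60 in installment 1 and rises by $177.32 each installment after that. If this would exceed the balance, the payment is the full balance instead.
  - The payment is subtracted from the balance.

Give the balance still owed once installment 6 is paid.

# | Opening | Interest | Payment | End bal
1 | $4,430.71 | $150.64 | $558.60 | $4,022.75
2 | $4,022.75 | $136.77 | $735.92 | $3,423.60
3 | $3,423.60 | $116.40 | $913.24 | $2,626.76
4 | $2,626.76 | $89.31 | $1,090.56 | $1,625.51
5 | $1,625.51 | $55.27 | $1,267.88 | $412.90
6 | $412.90 | $14.04 | $426.94 | $0.00

$0.00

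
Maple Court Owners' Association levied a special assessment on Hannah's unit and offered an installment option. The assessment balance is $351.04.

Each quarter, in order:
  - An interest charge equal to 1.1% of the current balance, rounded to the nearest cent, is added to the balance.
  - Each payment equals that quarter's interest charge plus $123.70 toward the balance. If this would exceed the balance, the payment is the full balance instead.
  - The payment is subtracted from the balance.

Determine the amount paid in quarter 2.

$126.20

Quarter 1: $351.04 +$3.86 interest = $354.90; pay $127.56 → $227.34
Quarter 2: $227.34 +$2.50 interest = $229.84; pay $126.20 → $103.64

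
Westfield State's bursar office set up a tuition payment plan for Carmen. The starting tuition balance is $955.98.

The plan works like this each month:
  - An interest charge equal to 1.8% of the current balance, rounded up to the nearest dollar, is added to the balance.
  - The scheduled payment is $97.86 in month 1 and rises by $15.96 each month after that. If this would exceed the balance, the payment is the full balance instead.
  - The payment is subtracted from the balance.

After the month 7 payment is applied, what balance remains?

$17.80

Month 1: $955.98 +$18.00 interest = $973.98; pay $97.86 → $876.12
Month 2: $876.12 +$16.00 interest = $892.12; pay $113.82 → $778.30
Month 3: $778.30 +$15.00 interest = $793.30; pay $129.78 → $663.52
Month 4: $663.52 +$12.00 interest = $675.52; pay $145.74 → $529.78
Month 5: $529.78 +$10.00 interest = $539.78; pay $161.70 → $378.08
Month 6: $378.08 +$7.00 interest = $385.08; pay $177.66 → $207.42
Month 7: $207.42 +$4.00 interest = $211.42; pay $193.62 → $17.80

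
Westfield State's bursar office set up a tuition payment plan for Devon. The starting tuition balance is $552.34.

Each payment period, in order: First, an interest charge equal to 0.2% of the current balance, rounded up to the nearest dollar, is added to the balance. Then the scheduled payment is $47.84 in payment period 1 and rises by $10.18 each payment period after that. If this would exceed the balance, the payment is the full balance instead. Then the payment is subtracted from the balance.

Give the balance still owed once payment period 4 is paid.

$305.90

Payment period 1: $552.34 +$2.00 interest = $554.34; pay $47.84 → $506.50
Payment period 2: $506.50 +$2.00 interest = $508.50; pay $58.02 → $450.48
Payment period 3: $450.48 +$1.00 interest = $451.48; pay $68.20 → $383.28
Payment period 4: $383.28 +$1.00 interest = $384.28; pay $78.38 → $305.90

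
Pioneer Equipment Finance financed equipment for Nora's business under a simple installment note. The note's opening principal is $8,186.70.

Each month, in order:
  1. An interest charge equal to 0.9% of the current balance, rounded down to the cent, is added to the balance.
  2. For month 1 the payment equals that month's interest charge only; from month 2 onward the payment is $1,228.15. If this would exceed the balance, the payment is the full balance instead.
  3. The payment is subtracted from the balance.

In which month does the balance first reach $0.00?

Month 1: $8,186.70 +$73.68 interest = $8,260.38; pay $73.68 → $8,186.70
Month 2: $8,186.70 +$73.68 interest = $8,260.38; pay $1,228.15 → $7,032.23
Month 3: $7,032.23 +$63.29 interest = $7,095.52; pay $1,228.15 → $5,867.37
Month 4: $5,867.37 +$52.80 interest = $5,920.17; pay $1,228.15 → $4,692.02
Month 5: $4,692.02 +$42.22 interest = $4,734.24; pay $1,228.15 → $3,506.09
Month 6: $3,506.09 +$31.55 interest = $3,537.64; pay $1,228.15 → $2,309.49
Month 7: $2,309.49 +$20.78 interest = $2,330.27; pay $1,228.15 → $1,102.12
Month 8: $1,102.12 +$9.91 interest = $1,112.03; pay $1,112.03 → $0.00
Balance reaches $0.00 in month 8.

8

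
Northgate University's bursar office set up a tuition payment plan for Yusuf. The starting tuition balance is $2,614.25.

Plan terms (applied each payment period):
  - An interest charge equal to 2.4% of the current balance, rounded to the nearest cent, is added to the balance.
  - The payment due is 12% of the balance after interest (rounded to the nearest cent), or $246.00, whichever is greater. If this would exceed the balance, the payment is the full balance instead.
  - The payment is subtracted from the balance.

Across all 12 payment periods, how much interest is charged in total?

Payment period 1: opening $2,614.25; interest $62.74 → $2,676.99; payment $321.24; balance $2,355.75
Payment period 2: opening $2,355.75; interest $56.54 → $2,412.29; payment $289.47; balance $2,122.82
Payment period 3: opening $2,122.82; interest $50.95 → $2,173.77; payment $260.85; balance $1,912.92
Payment period 4: opening $1,912.92; interest $45.91 → $1,958.83; payment $246.00; balance $1,712.83
Payment period 5: opening $1,712.83; interest $41.11 → $1,753.94; payment $246.00; balance $1,507.94
Payment period 6: opening $1,507.94; interest $36.19 → $1,544.13; payment $246.00; balance $1,298.13
Payment period 7: opening $1,298.13; interest $31.16 → $1,329.29; payment $246.00; balance $1,083.29
Payment period 8: opening $1,083.29; interest $26.00 → $1,109.29; payment $246.00; balance $863.29
Payment period 9: opening $863.29; interest $20.72 → $884.01; payment $246.00; balance $638.01
Payment period 10: opening $638.01; interest $15.31 → $653.32; payment $246.00; balance $407.32
Payment period 11: opening $407.32; interest $9.78 → $417.10; payment $246.00; balance $171.10
Payment period 12: opening $171.10; interest $4.11 → $175.21; payment $175.21; balance $0.00
Total interest: $62.74 + $56.54 + $50.95 + $45.91 + $41.11 + $36.19 + $31.16 + $26.00 + $20.72 + $15.31 + $9.78 + $4.11 = $400.52

$400.52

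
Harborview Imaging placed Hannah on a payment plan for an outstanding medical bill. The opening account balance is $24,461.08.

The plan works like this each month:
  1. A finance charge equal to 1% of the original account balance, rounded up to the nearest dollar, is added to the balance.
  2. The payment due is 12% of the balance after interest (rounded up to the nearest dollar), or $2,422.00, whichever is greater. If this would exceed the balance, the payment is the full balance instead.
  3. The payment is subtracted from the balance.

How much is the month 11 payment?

$2,176.08

Month 1: $24,461.08 +$245.00 interest = $24,706.08; pay $2,965.00 → $21,741.08
Month 2: $21,741.08 +$245.00 interest = $21,986.08; pay $2,639.00 → $19,347.08
Month 3: $19,347.08 +$245.00 interest = $19,592.08; pay $2,422.00 → $17,170.08
Month 4: $17,170.08 +$245.00 interest = $17,415.08; pay $2,422.00 → $14,993.08
Month 5: $14,993.08 +$245.00 interest = $15,238.08; pay $2,422.00 → $12,816.08
Month 6: $12,816.08 +$245.00 interest = $13,061.08; pay $2,422.00 → $10,639.08
Month 7: $10,639.08 +$245.00 interest = $10,884.08; pay $2,422.00 → $8,462.08
Month 8: $8,462.08 +$245.00 interest = $8,707.08; pay $2,422.00 → $6,285.08
Month 9: $6,285.08 +$245.00 interest = $6,530.08; pay $2,422.00 → $4,108.08
Month 10: $4,108.08 +$245.00 interest = $4,353.08; pay $2,422.00 → $1,931.08
Month 11: $1,931.08 +$245.00 interest = $2,176.08; pay $2,176.08 → $0.00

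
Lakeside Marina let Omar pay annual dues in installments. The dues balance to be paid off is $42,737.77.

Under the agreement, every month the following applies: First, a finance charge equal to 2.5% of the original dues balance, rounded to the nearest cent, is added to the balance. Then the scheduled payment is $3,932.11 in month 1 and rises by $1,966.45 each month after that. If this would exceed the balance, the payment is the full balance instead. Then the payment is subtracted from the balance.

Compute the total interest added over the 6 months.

$6,410.64

Month 1: opening $42,737.77; interest $1,068.44 → $43,806.21; payment $3,932.11; balance $39,874.10
Month 2: opening $39,874.10; interest $1,068.44 → $40,942.54; payment $5,898.56; balance $35,043.98
Month 3: opening $35,043.98; interest $1,068.44 → $36,112.42; payment $7,865.01; balance $28,247.41
Month 4: opening $28,247.41; interest $1,068.44 → $29,315.85; payment $9,831.46; balance $19,484.39
Month 5: opening $19,484.39; interest $1,068.44 → $20,552.83; payment $11,797.91; balance $8,754.92
Month 6: opening $8,754.92; interest $1,068.44 → $9,823.36; payment $9,823.36; balance $0.00
Total interest: $1,068.44 + $1,068.44 + $1,068.44 + $1,068.44 + $1,068.44 + $1,068.44 = $6,410.64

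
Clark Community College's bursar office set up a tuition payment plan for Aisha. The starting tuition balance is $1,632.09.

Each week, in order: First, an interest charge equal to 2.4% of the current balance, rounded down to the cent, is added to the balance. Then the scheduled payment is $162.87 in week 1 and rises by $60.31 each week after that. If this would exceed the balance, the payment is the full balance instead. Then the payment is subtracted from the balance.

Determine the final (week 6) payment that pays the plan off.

Week 1: opening $1,632.09; interest $39.17 → $1,671.26; payment $162.87; balance $1,508.39
Week 2: opening $1,508.39; interest $36.20 → $1,544.59; payment $223.18; balance $1,321.41
Week 3: opening $1,321.41; interest $31.71 → $1,353.12; payment $283.49; balance $1,069.63
Week 4: opening $1,069.63; interest $25.67 → $1,095.30; payment $343.80; balance $751.50
Week 5: opening $751.50; interest $18.03 → $769.53; payment $404.11; balance $365.42
Week 6: opening $365.42; interest $8.77 → $374.19; payment $374.19; balance $0.00

$374.19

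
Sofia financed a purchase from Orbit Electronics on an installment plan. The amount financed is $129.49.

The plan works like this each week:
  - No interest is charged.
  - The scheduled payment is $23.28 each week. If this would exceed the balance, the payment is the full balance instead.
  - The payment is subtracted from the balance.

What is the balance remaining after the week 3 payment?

$59.65

Week 1: $129.49 − $23.28 → $106.21
Week 2: $106.21 − $23.28 → $82.93
Week 3: $82.93 − $23.28 → $59.65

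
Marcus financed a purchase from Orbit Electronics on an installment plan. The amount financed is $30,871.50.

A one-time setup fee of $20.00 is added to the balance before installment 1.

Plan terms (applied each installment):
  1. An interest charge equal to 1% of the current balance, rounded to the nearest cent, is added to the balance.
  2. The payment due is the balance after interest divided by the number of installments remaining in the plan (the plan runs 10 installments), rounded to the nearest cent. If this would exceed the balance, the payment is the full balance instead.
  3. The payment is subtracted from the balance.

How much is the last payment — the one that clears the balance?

# | Opening | Interest | Payment | End bal
1 | $30,891.50 | $308.92 | $3,120.04 | $28,080.38
2 | $28,080.38 | $280.80 | $3,151.24 | $25,209.94
3 | $25,209.94 | $252.10 | $3,182.76 | $22,279.28
4 | $22,279.28 | $222.79 | $3,214.58 | $19,287.49
5 | $19,287.49 | $192.87 | $3,246.73 | $16,233.63
6 | $16,233.63 | $162.34 | $3,279.19 | $13,116.78
7 | $13,116.78 | $131.17 | $3,311.99 | $9,935.96
8 | $9,935.96 | $99.36 | $3,345.11 | $6,690.21
9 | $6,690.21 | $66.90 | $3,378.56 | $3,378.55
10 | $3,378.55 | $33.79 | $3,412.34 | $0.00

$3,412.34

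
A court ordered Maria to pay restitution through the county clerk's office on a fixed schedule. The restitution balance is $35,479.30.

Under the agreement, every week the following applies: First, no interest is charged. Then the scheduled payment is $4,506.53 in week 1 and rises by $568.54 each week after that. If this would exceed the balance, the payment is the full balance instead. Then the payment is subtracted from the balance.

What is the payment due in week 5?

$6,780.69

Week 1: opening $35,479.30; payment $4,506.53; balance $30,972.77
Week 2: opening $30,972.77; payment $5,075.07; balance $25,897.70
Week 3: opening $25,897.70; payment $5,643.61; balance $20,254.09
Week 4: opening $20,254.09; payment $6,212.15; balance $14,041.94
Week 5: opening $14,041.94; payment $6,780.69; balance $7,261.25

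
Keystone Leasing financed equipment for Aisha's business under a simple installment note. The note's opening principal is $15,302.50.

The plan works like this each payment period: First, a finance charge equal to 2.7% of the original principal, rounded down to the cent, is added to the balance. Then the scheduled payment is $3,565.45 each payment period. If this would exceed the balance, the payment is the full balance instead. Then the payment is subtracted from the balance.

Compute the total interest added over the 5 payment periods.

Payment period 1: opening $15,302.50; interest $413.16 → $15,715.66; payment $3,565.45; balance $12,150.21
Payment period 2: opening $12,150.21; interest $413.16 → $12,563.37; payment $3,565.45; balance $8,997.92
Payment period 3: opening $8,997.92; interest $413.16 → $9,411.08; payment $3,565.45; balance $5,845.63
Payment period 4: opening $5,845.63; interest $413.16 → $6,258.79; payment $3,565.45; balance $2,693.34
Payment period 5: opening $2,693.34; interest $413.16 → $3,106.50; payment $3,106.50; balance $0.00
Total interest: $413.16 + $413.16 + $413.16 + $413.16 + $413.16 = $2,065.80

$2,065.80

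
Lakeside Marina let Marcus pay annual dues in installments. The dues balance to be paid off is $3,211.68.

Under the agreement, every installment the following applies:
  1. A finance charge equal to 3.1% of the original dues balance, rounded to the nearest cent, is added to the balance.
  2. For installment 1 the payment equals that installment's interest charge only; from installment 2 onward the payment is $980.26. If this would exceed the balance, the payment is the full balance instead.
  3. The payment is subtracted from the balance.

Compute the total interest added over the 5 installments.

Installment 1: opening $3,211.68; interest $99.56 → $3,311.24; payment $99.56; balance $3,211.68
Installment 2: opening $3,211.68; interest $99.56 → $3,311.24; payment $980.26; balance $2,330.98
Installment 3: opening $2,330.98; interest $99.56 → $2,430.54; payment $980.26; balance $1,450.28
Installment 4: opening $1,450.28; interest $99.56 → $1,549.84; payment $980.26; balance $569.58
Installment 5: opening $569.58; interest $99.56 → $669.14; payment $669.14; balance $0.00
Total interest: $99.56 + $99.56 + $99.56 + $99.56 + $99.56 = $497.80

$497.80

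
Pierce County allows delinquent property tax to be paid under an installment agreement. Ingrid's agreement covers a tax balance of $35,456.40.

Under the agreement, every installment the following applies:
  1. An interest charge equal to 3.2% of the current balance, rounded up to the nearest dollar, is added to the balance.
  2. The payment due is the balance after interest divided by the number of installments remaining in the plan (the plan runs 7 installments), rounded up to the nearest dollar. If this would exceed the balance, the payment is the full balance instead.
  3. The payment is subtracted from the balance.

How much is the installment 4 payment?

Installment 1: opening $35,456.40; interest $1,135.00 → $36,591.40; payment $5,228.00; balance $31,363.40
Installment 2: opening $31,363.40; interest $1,004.00 → $32,367.40; payment $5,395.00; balance $26,972.40
Installment 3: opening $26,972.40; interest $864.00 → $27,836.40; payment $5,568.00; balance $22,268.40
Installment 4: opening $22,268.40; interest $713.00 → $22,981.40; payment $5,746.00; balance $17,235.40

$5,746.00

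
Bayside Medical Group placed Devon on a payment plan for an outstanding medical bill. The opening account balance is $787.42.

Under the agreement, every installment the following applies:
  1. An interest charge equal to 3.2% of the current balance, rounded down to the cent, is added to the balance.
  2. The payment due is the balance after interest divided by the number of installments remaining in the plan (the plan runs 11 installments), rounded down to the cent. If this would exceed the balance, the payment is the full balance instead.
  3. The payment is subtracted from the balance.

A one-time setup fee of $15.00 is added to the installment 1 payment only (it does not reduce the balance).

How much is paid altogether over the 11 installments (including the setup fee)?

$970.89

# | Opening | Interest | Payment | Fee | End bal
1 | $787.42 | $25.19 | $73.87 | $15.00 | $738.74
2 | $738.74 | $23.63 | $76.23 | — | $686.14
3 | $686.14 | $21.95 | $78.67 | — | $629.42
4 | $629.42 | $20.14 | $81.19 | — | $568.37
5 | $568.37 | $18.18 | $83.79 | — | $502.76
6 | $502.76 | $16.08 | $86.47 | — | $432.37
7 | $432.37 | $13.83 | $89.24 | — | $356.96
8 | $356.96 | $11.42 | $92.09 | — | $276.29
9 | $276.29 | $8.84 | $95.04 | — | $190.09
10 | $190.09 | $6.08 | $98.08 | — | $98.09
11 | $98.09 | $3.13 | $101.22 | — | $0.00
Total paid: $970.89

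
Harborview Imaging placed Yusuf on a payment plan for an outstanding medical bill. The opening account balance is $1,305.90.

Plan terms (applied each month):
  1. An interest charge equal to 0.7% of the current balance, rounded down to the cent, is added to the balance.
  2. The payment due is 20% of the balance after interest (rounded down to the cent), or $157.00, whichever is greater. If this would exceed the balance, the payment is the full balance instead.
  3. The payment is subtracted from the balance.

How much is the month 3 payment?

$170.69

Month 1: $1,305.90 +$9.14 interest = $1,315.04; pay $263.00 → $1,052.04
Month 2: $1,052.04 +$7.36 interest = $1,059.40; pay $211.88 → $847.52
Month 3: $847.52 +$5.93 interest = $853.45; pay $170.69 → $682.76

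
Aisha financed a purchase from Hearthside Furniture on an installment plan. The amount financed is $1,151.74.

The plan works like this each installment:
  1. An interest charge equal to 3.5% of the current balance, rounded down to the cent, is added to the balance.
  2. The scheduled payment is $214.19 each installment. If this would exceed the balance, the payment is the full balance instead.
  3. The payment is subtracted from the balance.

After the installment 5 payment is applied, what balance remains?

$219.29

Installment 1: $1,151.74 +$40.31 interest = $1,192.05; pay $214.19 → $977.86
Installment 2: $977.86 +$34.22 interest = $1,012.08; pay $214.19 → $797.89
Installment 3: $797.89 +$27.92 interest = $825.81; pay $214.19 → $611.62
Installment 4: $611.62 +$21.40 interest = $633.02; pay $214.19 → $418.83
Installment 5: $418.83 +$14.65 interest = $433.48; pay $214.19 → $219.29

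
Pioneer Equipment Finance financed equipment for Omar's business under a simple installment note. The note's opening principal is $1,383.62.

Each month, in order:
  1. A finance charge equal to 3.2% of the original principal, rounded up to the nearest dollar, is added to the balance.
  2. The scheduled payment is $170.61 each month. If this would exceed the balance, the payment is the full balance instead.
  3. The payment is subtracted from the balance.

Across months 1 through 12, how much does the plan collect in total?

$1,923.62

Month 1: $1,383.62 +$45.00 interest = $1,428.62; pay $170.61 → $1,258.01
Month 2: $1,258.01 +$45.00 interest = $1,303.01; pay $170.61 → $1,132.40
Month 3: $1,132.40 +$45.00 interest = $1,177.40; pay $170.61 → $1,006.79
Month 4: $1,006.79 +$45.00 interest = $1,051.79; pay $170.61 → $881.18
Month 5: $881.18 +$45.00 interest = $926.18; pay $170.61 → $755.57
Month 6: $755.57 +$45.00 interest = $800.57; pay $170.61 → $629.96
Month 7: $629.96 +$45.00 interest = $674.96; pay $170.61 → $504.35
Month 8: $504.35 +$45.00 interest = $549.35; pay $170.61 → $378.74
Month 9: $378.74 +$45.00 interest = $423.74; pay $170.61 → $253.13
Month 10: $253.13 +$45.00 interest = $298.13; pay $170.61 → $127.52
Month 11: $127.52 +$45.00 interest = $172.52; pay $170.61 → $1.91
Month 12: $1.91 +$45.00 interest = $46.91; pay $46.91 → $0.00
Total paid: $1,923.62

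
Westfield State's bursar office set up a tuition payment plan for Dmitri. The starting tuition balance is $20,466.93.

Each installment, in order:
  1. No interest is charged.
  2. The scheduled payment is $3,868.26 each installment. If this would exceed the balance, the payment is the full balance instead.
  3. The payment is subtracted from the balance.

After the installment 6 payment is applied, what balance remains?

# | Opening | Payment | End bal
1 | $20,466.93 | $3,868.26 | $16,598.67
2 | $16,598.67 | $3,868.26 | $12,730.41
3 | $12,730.41 | $3,868.26 | $8,862.15
4 | $8,862.15 | $3,868.26 | $4,993.89
5 | $4,993.89 | $3,868.26 | $1,125.63
6 | $1,125.63 | $1,125.63 | $0.00

$0.00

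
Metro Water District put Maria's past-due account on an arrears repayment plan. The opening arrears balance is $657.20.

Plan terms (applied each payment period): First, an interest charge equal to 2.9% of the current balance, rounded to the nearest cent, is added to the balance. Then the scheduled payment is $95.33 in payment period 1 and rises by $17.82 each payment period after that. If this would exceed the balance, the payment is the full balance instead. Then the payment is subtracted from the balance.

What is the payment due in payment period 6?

$71.65

Payment period 1: opening $657.20; interest $19.06 → $676.26; payment $95.33; balance $580.93
Payment period 2: opening $580.93; interest $16.85 → $597.78; payment $113.15; balance $484.63
Payment period 3: opening $484.63; interest $14.05 → $498.68; payment $130.97; balance $367.71
Payment period 4: opening $367.71; interest $10.66 → $378.37; payment $148.79; balance $229.58
Payment period 5: opening $229.58; interest $6.66 → $236.24; payment $166.61; balance $69.63
Payment period 6: opening $69.63; interest $2.02 → $71.65; payment $71.65; balance $0.00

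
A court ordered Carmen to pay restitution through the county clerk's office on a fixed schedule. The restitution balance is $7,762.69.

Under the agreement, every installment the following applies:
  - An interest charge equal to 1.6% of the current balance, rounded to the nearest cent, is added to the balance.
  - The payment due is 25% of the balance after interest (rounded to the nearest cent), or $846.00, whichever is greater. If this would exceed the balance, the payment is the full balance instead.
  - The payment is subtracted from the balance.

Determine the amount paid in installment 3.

Installment 1: $7,762.69 +$124.20 interest = $7,886.89; pay $1,971.72 → $5,915.17
Installment 2: $5,915.17 +$94.64 interest = $6,009.81; pay $1,502.45 → $4,507.36
Installment 3: $4,507.36 +$72.12 interest = $4,579.48; pay $1,144.87 → $3,434.61

$1,144.87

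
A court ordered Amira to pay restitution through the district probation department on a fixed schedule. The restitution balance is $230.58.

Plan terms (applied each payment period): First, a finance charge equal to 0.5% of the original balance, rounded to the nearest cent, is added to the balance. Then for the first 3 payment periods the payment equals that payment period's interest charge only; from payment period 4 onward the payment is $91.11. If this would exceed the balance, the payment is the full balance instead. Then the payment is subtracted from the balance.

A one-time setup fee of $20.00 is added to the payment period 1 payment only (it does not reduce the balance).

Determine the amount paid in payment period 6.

$51.81

Payment period 1: opening $230.58; interest $1.15 → $231.73; payment $1.15 (+ $20.00 fee); balance $230.58
Payment period 2: opening $230.58; interest $1.15 → $231.73; payment $1.15; balance $230.58
Payment period 3: opening $230.58; interest $1.15 → $231.73; payment $1.15; balance $230.58
Payment period 4: opening $230.58; interest $1.15 → $231.73; payment $91.11; balance $140.62
Payment period 5: opening $140.62; interest $1.15 → $141.77; payment $91.11; balance $50.66
Payment period 6: opening $50.66; interest $1.15 → $51.81; payment $51.81; balance $0.00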